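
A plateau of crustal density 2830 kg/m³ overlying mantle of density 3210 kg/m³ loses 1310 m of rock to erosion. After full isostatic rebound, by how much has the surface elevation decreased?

Rebound u = e ρ_c/ρ_m = 1310 m × 2830/3210 = 1155 m.
Net surface drop = e − u = 1310 m − 1155 m = e (ρ_m − ρ_c)/ρ_m = 155 m.

155 m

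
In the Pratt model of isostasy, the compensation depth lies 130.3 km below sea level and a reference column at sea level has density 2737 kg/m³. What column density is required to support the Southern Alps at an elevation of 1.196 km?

Pratt balance: ρ_ref D = ρ (D + h).
ρ = ρ_ref D/(D + h) = 2737 × 130.3 km/(130.3 km + 1.196 km) = 2710 kg/m³.

2710 kg/m³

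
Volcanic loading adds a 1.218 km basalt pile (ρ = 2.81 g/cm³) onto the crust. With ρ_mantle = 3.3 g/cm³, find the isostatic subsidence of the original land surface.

1.04 km

Subaerial loading: s = t ρ_load / ρ_m.
s = 1.218 km × 2.81/3.3 = 1.04 km.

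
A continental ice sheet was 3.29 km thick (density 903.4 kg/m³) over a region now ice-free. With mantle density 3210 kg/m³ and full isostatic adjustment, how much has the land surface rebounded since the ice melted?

0.926 km

Removing the load lets mantle flow back in; uplift u satisfies ρ_ice t = ρ_m u.
u = t ρ_ice/ρ_m = 3.29 km × 903.4/3210 = 0.926 km.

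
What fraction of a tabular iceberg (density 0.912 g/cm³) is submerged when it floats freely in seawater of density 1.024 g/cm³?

89.1%

Submerged fraction = ρ_obj/ρ_fluid = 0.912/1.024 = 89.1%.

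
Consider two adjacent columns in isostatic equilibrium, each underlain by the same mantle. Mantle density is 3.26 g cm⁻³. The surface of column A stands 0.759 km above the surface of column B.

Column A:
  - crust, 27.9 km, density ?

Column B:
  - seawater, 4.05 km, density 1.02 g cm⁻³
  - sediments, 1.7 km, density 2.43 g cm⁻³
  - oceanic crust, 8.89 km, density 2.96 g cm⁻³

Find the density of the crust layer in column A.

Take the compensation level at the base of the deeper column (depth z_c below the surface of column A) and equate Σ ρ_i t_i down to z_c; mantle fills any gap and the z_c terms cancel.
Column A: 27.9×ρ + (z_c − 27.9)×3.26
Column B: 0.759×0 + 4.05×1.02 + 1.7×2.43 + 8.89×2.96 + (z_c − 0.759 − 14.64)×3.26
The z_c×3.26 term appears on both sides and cancels. Collect the known terms of each column as K = Σ(ρt)_known − 3.26 × (depth of known layers): K_A = 0 − 3.26×27.9 = −90.954; K_B = 34.5764 − 3.26×(0.759 + 14.64) = −15.62434.
Balance: K_A + 27.9×ρ = K_B, so ρ = (K_B − K_A)/27.9 = 75.3297/27.9 = 2.7 g cm⁻³.

2.7 g cm⁻³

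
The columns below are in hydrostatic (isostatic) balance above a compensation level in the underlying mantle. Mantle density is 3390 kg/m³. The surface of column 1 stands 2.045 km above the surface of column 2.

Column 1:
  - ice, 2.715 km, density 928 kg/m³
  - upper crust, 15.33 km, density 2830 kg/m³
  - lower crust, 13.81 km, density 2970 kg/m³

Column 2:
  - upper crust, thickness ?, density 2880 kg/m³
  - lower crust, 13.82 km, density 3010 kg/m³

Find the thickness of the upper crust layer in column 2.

Take the compensation level at the base of the deeper column (depth z_c below the surface of column 1) and equate Σ ρ_i t_i down to z_c; mantle fills any gap and the z_c terms cancel.
Column 1: 2.715×928 + 15.33×2830 + 13.81×2970 + (z_c − 31.855)×3390
Column 2: 2.045×0 + x×2880 + 13.82×3010 + (z_c − 2.045 − 13.82 − x)×3390
The z_c×3390 term appears on both sides and cancels. Collect the known terms of each column as K = Σ(ρt)_known − 3390 × (depth of known layers): K_1 = 86919.12 − 3390×31.855 = −21069.33; K_2 = 41598.2 − 3390×(2.045 + 13.82) = −12184.15.
Balance: K_1 = K_2 − x×(3390 − 2880), so x = (K_2 − K_1)/(3390 − 2880) = 8885.18/510 = 17.4 km.

17.4 km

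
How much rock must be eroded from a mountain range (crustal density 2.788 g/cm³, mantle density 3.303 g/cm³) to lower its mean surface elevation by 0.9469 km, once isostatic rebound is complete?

6.07 km

Net drop Δ = e − u = e − e ρ_c/ρ_m = e (ρ_m − ρ_c)/ρ_m.
e = Δ ρ_m/(ρ_m − ρ_c) = 0.9469 km × 3.303/0.515 = 6.07 km.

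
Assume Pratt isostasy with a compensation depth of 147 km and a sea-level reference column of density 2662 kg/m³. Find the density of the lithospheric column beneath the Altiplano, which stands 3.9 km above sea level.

Pratt balance: ρ_ref D = ρ (D + h).
ρ = ρ_ref D/(D + h) = 2662 × 147 km/(147 km + 3.9 km) = 2590 kg/m³.

2590 kg/m³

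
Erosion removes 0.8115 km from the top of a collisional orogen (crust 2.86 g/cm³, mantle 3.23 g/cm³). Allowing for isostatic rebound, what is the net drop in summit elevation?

Rebound u = e ρ_c/ρ_m = 0.8115 km × 2.86/3.23 = 0.7185 km.
Net surface drop = e − u = 0.8115 km − 0.7185 km = e (ρ_m − ρ_c)/ρ_m = 0.093 km.

0.093 km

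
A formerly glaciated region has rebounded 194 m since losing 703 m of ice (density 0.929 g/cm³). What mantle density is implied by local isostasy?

3.37 g/cm³

ρ_m = ρ_ice t / u = 0.929 × 703 m/194 m = 3.37 g/cm³.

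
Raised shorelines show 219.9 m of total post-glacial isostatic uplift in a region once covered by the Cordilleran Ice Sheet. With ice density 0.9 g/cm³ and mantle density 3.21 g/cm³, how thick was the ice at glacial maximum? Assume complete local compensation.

784 m

u = t ρ_ice/ρ_m → t = u ρ_m/ρ_ice = 219.9 m × 3.21/0.9 = 784 m.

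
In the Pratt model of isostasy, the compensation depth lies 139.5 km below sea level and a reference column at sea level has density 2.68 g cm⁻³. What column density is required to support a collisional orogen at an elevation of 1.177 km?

Pratt balance: ρ_ref D = ρ (D + h).
ρ = ρ_ref D/(D + h) = 2.68 × 139.5 km/(139.5 km + 1.177 km) = 2.66 g cm⁻³.

2.66 g cm⁻³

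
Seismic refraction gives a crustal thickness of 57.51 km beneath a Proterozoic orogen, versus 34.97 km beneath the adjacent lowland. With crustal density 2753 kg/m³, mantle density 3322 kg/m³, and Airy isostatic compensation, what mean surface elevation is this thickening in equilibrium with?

Excess crust Δ = 57.51 km − 34.97 km = 22.54 km, split between elevation h and root r with h + r = Δ.
Airy balance ρ_c h = (ρ_m − ρ_c) r gives r = h ρ_c/(ρ_m − ρ_c), so h (1 + ρ_c/(ρ_m − ρ_c)) = Δ, i.e. h = Δ (ρ_m − ρ_c)/ρ_m.
h = 22.54 km × 569/3322 = 3.86 km.

3.86 km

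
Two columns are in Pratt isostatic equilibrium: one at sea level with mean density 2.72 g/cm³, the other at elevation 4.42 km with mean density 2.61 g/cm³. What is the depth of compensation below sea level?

ρ_ref D = ρ (D + h) → D (ρ_ref − ρ) = ρ h.
D = ρ h/(ρ_ref − ρ) = 2.61 × 4.42 km/(2.72 − 2.61) = 105 km.

105 km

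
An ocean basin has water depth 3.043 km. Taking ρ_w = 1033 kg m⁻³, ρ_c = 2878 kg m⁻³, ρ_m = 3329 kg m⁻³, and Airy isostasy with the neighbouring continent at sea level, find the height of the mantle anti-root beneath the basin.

For local isostatic compensation: replacing crust with seawater at the top is compensated by replacing crust with mantle at the base: d (ρ_c − ρ_w) = a (ρ_m − ρ_c).
a = d (ρ_c − ρ_w)/(ρ_m − ρ_c) = 3.043 km × 1845/451 = 12.4 km.

12.4 km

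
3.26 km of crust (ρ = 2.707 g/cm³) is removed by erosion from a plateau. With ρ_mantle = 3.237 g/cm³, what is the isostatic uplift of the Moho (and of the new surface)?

2.73 km

Unloading: uplift u = e ρ_c/ρ_m = 3.26 km × 2.707/3.237 = 2.73 km.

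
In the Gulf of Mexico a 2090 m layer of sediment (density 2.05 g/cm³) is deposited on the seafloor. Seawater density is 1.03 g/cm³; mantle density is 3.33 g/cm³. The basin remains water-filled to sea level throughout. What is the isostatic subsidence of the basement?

927 m

Submarine loading: the sediment displaces seawater, and the subsidence is in turn flooded, so s (ρ_m − ρ_w) = t (ρ_sed − ρ_w).
s = 2090 m × (2.05 − 1.03) / (3.33 − 1.03) = 927 m.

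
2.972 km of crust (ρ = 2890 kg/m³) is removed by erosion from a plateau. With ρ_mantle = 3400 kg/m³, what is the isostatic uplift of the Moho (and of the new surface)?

2.53 km

Unloading: uplift u = e ρ_c/ρ_m = 2.972 km × 2890/3400 = 2.53 km.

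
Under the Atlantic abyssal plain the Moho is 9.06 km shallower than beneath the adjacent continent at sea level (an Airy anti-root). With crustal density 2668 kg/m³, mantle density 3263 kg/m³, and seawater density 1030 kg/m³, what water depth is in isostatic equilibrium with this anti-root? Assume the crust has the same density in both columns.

Replacing a thickness d of crust by seawater at the top must be balanced by replacing crust with mantle at the base: d (ρ_c − ρ_w) = a (ρ_m − ρ_c).
d = a (ρ_m − ρ_c)/(ρ_c − ρ_w) = 9.06 km × 595/1638 = 3.29 km.

3.29 km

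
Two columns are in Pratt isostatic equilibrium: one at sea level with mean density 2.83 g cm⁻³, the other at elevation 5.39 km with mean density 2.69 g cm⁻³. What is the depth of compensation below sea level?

ρ_ref D = ρ (D + h) → D (ρ_ref − ρ) = ρ h.
D = ρ h/(ρ_ref − ρ) = 2.69 × 5.39 km/(2.83 − 2.69) = 104 km.

104 km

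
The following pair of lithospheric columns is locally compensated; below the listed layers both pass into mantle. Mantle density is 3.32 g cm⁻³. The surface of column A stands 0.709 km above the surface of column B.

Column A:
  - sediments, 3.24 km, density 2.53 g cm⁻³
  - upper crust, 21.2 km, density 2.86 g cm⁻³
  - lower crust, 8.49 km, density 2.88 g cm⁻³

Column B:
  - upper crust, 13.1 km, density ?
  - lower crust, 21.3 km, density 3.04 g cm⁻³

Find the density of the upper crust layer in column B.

2.73 g cm⁻³

Take the compensation level at the base of the deeper column (depth z_c below the surface of column A) and equate Σ ρ_i t_i down to z_c; mantle fills any gap and the z_c terms cancel.
Column A: 3.24×2.53 + 21.2×2.86 + 8.49×2.88 + (z_c − 32.93)×3.32
Column B: 0.709×0 + 13.1×ρ + 21.3×3.04 + (z_c − 0.709 − 34.4)×3.32
The z_c×3.32 term appears on both sides and cancels. Collect the known terms of each column as K = Σ(ρt)_known − 3.32 × (depth of known layers): K_A = 93.2804 − 3.32×32.93 = −16.0472; K_B = 64.752 − 3.32×(0.709 + 34.4) = −51.80988.
Balance: K_A = K_B + 13.1×ρ, so ρ = (K_A − K_B)/13.1 = 35.7627/13.1 = 2.73 g cm⁻³.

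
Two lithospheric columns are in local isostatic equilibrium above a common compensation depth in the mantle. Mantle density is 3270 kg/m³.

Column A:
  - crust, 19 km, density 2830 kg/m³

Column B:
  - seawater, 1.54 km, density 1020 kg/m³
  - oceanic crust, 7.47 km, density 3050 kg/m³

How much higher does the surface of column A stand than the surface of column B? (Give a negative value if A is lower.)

0.994 km

For any compensation level in the mantle, the mantle terms cancel and isostasy reduces to e = (Σt_A − Σt_B) − (Σ(ρt)_A − Σ(ρt)_B) / ρ_m.
Σt_A = 19 km; Σt_B = 9.01 km; Σ(ρt)_A = 53770; Σ(ρt)_B = 24354.3 (in km·kg/m³).
e = (19 − 9.01) − (53770 − 24354.3) / 3270 = 0.994 km.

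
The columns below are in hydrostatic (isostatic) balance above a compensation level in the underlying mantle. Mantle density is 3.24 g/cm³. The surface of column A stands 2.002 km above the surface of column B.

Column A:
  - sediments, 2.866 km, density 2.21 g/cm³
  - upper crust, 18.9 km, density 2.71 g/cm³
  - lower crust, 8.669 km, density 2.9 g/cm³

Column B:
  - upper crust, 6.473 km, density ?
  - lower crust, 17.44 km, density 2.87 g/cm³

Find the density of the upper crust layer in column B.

2.78 g/cm³

Take the compensation level at the base of the deeper column (depth z_c below the surface of column A) and equate Σ ρ_i t_i down to z_c; mantle fills any gap and the z_c terms cancel.
Column A: 2.866×2.21 + 18.9×2.71 + 8.669×2.9 + (z_c − 30.435)×3.24
Column B: 2.002×0 + 6.473×ρ + 17.44×2.87 + (z_c − 2.002 − 23.913)×3.24
The z_c×3.24 term appears on both sides and cancels. Collect the known terms of each column as K = Σ(ρt)_known − 3.24 × (depth of known layers): K_A = 82.69296 − 3.24×30.435 = −15.91644; K_B = 50.0528 − 3.24×(2.002 + 23.913) = −33.9118.
Balance: K_A = K_B + 6.473×ρ, so ρ = (K_A − K_B)/6.473 = 17.9954/6.473 = 2.78 g/cm³.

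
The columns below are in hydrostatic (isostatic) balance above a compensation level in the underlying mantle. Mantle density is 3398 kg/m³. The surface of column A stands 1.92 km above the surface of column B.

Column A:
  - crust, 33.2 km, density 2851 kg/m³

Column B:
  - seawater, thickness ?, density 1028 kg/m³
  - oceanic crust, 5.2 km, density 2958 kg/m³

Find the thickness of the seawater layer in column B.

3.94 km

Take the compensation level at the base of the deeper column (depth z_c below the surface of column A) and equate Σ ρ_i t_i down to z_c; mantle fills any gap and the z_c terms cancel.
Column A: 33.2×2851 + (z_c − 33.2)×3398
Column B: 1.92×0 + x×1028 + 5.2×2958 + (z_c − 1.92 − 5.2 − x)×3398
The z_c×3398 term appears on both sides and cancels. Collect the known terms of each column as K = Σ(ρt)_known − 3398 × (depth of known layers): K_A = 94653.2 − 3398×33.2 = −18160.4; K_B = 15381.6 − 3398×(1.92 + 5.2) = −8812.16.
Balance: K_A = K_B − x×(3398 − 1028), so x = (K_B − K_A)/(3398 − 1028) = 9348.24/2370 = 3.94 km.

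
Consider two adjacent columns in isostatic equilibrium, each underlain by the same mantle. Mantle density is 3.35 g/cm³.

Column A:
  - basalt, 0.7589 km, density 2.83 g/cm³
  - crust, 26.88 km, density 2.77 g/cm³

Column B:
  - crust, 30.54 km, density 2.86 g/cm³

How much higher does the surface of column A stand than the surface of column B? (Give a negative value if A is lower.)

For any compensation level in the mantle, the mantle terms cancel and isostasy reduces to e = (Σt_A − Σt_B) − (Σ(ρt)_A − Σ(ρt)_B) / ρ_m.
Σt_A = 27.6389 km; Σt_B = 30.54 km; Σ(ρt)_A = 76.605287; Σ(ρt)_B = 87.3444 (in km·g/cm³).
e = (27.6389 − 30.54) − (76.605287 − 87.3444) / 3.35 = 0.305 km.

0.305 km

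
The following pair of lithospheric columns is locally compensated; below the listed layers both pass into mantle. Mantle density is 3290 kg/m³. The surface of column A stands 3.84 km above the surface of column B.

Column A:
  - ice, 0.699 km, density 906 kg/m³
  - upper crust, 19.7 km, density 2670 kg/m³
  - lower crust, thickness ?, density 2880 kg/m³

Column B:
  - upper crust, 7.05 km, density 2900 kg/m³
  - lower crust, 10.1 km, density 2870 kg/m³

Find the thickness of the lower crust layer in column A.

14 km

Take the compensation level at the base of the deeper column (depth z_c below the surface of column A) and equate Σ ρ_i t_i down to z_c; mantle fills any gap and the z_c terms cancel.
Column A: 0.699×906 + 19.7×2670 + x×2880 + (z_c − 20.399 − x)×3290
Column B: 3.84×0 + 7.05×2900 + 10.1×2870 + (z_c − 3.84 − 17.15)×3290
The z_c×3290 term appears on both sides and cancels. Collect the known terms of each column as K = Σ(ρt)_known − 3290 × (depth of known layers): K_A = 53232.294 − 3290×20.399 = −13880.416; K_B = 49432 − 3290×(3.84 + 17.15) = −19625.1.
Balance: K_A − x×(3290 − 2880) = K_B, so x = (K_A − K_B)/(3290 − 2880) = 5744.68/410 = 14 km.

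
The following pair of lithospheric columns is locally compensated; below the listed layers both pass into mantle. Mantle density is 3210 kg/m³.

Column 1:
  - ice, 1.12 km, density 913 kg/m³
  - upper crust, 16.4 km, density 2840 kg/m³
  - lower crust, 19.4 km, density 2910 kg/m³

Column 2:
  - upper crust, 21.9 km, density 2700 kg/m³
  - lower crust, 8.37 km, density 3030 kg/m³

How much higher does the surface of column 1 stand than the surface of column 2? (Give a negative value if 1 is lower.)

For any compensation level in the mantle, the mantle terms cancel and isostasy reduces to e = (Σt_1 − Σt_2) − (Σ(ρt)_1 − Σ(ρt)_2) / ρ_m.
Σt_1 = 36.92 km; Σt_2 = 30.27 km; Σ(ρt)_1 = 104052.56; Σ(ρt)_2 = 84491.1 (in km·kg/m³).
e = (36.92 − 30.27) − (104052.56 − 84491.1) / 3210 = 0.556 km.

0.556 km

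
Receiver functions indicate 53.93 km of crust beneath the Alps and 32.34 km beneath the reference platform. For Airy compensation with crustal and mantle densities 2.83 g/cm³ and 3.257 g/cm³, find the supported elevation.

2.83 km

Excess crust Δ = 53.93 km − 32.34 km = 21.59 km, split between elevation h and root r with h + r = Δ.
Airy balance ρ_c h = (ρ_m − ρ_c) r gives r = h ρ_c/(ρ_m − ρ_c), so h (1 + ρ_c/(ρ_m − ρ_c)) = Δ, i.e. h = Δ (ρ_m − ρ_c)/ρ_m.
h = 21.59 km × 0.427/3.257 = 2.83 km.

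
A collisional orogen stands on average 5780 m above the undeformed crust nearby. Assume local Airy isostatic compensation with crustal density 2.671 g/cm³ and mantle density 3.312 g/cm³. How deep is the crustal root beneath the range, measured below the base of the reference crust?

24100 m

Balancing pressure at the compensation depth: the weight of the topography is balanced by the buoyancy of the root, ρ_c h = (ρ_m − ρ_c) r.
r = h · ρ_c / (ρ_m − ρ_c) = 5780 m × 2.671 / (3.312 − 2.671) = 24100 m.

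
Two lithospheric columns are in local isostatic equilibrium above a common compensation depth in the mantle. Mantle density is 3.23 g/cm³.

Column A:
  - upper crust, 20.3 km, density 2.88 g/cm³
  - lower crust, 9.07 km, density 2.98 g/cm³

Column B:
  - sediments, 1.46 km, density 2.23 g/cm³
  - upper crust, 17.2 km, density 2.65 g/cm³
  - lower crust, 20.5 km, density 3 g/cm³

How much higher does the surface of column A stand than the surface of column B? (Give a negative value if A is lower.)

For any compensation level in the mantle, the mantle terms cancel and isostasy reduces to e = (Σt_A − Σt_B) − (Σ(ρt)_A − Σ(ρt)_B) / ρ_m.
Σt_A = 29.37 km; Σt_B = 39.16 km; Σ(ρt)_A = 85.4926; Σ(ρt)_B = 110.3358 (in km·g/cm³).
e = (29.37 − 39.16) − (85.4926 − 110.3358) / 3.23 = −2.1 km.

−2.1 km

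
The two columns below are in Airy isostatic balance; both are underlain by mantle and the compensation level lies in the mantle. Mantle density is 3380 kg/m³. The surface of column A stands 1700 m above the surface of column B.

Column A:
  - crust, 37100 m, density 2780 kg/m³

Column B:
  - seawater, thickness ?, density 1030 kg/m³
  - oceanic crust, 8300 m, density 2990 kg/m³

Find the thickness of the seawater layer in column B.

Take the compensation level at the base of the deeper column (depth z_c below the surface of column A) and equate Σ ρ_i t_i down to z_c; mantle fills any gap and the z_c terms cancel.
Column A: 37100×2780 + (z_c − 37100)×3380
Column B: 1700×0 + x×1030 + 8300×2990 + (z_c − 1700 − 8300 − x)×3380
The z_c×3380 term appears on both sides and cancels. Collect the known terms of each column as K = Σ(ρt)_known − 3380 × (depth of known layers): K_A = 103138000 − 3380×37100 = −22260000; K_B = 24817000 − 3380×(1700 + 8300) = −8983000.
Balance: K_A = K_B − x×(3380 − 1030), so x = (K_B − K_A)/(3380 − 1030) = 13277000/2350 = 5650 m.

5650 m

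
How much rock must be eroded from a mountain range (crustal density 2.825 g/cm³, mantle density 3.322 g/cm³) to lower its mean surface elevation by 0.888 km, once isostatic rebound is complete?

Net drop Δ = e − u = e − e ρ_c/ρ_m = e (ρ_m − ρ_c)/ρ_m.
e = Δ ρ_m/(ρ_m − ρ_c) = 0.888 km × 3.322/0.497 = 5.94 km.

5.94 km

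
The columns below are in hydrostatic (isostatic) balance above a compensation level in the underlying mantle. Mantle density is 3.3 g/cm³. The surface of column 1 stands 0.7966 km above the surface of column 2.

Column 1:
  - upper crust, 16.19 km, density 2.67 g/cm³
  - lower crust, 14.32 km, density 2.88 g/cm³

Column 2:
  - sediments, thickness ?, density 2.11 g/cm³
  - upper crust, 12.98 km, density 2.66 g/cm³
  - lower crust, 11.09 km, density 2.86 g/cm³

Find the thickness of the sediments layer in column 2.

Take the compensation level at the base of the deeper column (depth z_c below the surface of column 1) and equate Σ ρ_i t_i down to z_c; mantle fills any gap and the z_c terms cancel.
Column 1: 16.19×2.67 + 14.32×2.88 + (z_c − 30.51)×3.3
Column 2: 0.7966×0 + x×2.11 + 12.98×2.66 + 11.09×2.86 + (z_c − 0.7966 − 24.07 − x)×3.3
The z_c×3.3 term appears on both sides and cancels. Collect the known terms of each column as K = Σ(ρt)_known − 3.3 × (depth of known layers): K_1 = 84.4689 − 3.3×30.51 = −16.2141; K_2 = 66.2442 − 3.3×(0.7966 + 24.07) = −15.81558.
Balance: K_1 = K_2 − x×(3.3 − 2.11), so x = (K_2 − K_1)/(3.3 − 2.11) = 0.39852/1.19 = 0.335 km.

0.335 km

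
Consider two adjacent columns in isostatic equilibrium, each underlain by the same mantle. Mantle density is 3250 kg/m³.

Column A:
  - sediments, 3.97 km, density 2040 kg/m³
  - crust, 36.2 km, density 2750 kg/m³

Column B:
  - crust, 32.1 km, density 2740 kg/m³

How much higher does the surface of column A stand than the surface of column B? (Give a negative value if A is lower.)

For any compensation level in the mantle, the mantle terms cancel and isostasy reduces to e = (Σt_A − Σt_B) − (Σ(ρt)_A − Σ(ρt)_B) / ρ_m.
Σt_A = 40.17 km; Σt_B = 32.1 km; Σ(ρt)_A = 107648.8; Σ(ρt)_B = 87954 (in km·kg/m³).
e = (40.17 − 32.1) − (107648.8 − 87954) / 3250 = 2.01 km.

2.01 km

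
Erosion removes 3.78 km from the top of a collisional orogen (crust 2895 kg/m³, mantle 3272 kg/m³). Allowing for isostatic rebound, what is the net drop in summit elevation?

0.436 km

Rebound u = e ρ_c/ρ_m = 3.78 km × 2895/3272 = 3.344 km.
Net surface drop = e − u = 3.78 km − 3.344 km = e (ρ_m − ρ_c)/ρ_m = 0.436 km.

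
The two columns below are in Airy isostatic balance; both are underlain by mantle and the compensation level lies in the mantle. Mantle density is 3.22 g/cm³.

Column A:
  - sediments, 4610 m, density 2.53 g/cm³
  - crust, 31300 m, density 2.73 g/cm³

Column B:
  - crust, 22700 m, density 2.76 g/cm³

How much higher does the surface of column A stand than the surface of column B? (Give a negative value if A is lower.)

For any compensation level in the mantle, the mantle terms cancel and isostasy reduces to e = (Σt_A − Σt_B) − (Σ(ρt)_A − Σ(ρt)_B) / ρ_m.
Σt_A = 35910 m; Σt_B = 22700 m; Σ(ρt)_A = 97112.3; Σ(ρt)_B = 62652 (in m·g/cm³).
e = (35910 − 22700) − (97112.3 − 62652) / 3.22 = 2510 m.

2510 m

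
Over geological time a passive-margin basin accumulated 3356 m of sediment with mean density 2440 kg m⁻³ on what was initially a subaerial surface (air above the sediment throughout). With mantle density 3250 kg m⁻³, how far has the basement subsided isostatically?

Subaerial load: s = t ρ_sed / ρ_m = 3356 m × 2440/3250 = 2520 m.

2520 m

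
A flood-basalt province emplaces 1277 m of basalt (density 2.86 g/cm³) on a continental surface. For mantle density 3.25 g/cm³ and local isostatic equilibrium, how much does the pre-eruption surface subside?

1120 m

Subaerial loading: s = t ρ_load / ρ_m.
s = 1277 m × 2.86/3.25 = 1120 m.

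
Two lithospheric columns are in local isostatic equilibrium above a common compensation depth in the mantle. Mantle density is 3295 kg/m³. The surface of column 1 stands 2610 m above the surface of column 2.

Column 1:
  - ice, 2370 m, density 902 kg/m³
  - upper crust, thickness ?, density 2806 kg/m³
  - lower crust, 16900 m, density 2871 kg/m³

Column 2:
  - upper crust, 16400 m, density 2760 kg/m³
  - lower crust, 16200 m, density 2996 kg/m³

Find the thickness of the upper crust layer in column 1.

Take the compensation level at the base of the deeper column (depth z_c below the surface of column 1) and equate Σ ρ_i t_i down to z_c; mantle fills any gap and the z_c terms cancel.
Column 1: 2370×902 + x×2806 + 16900×2871 + (z_c − 19270 − x)×3295
Column 2: 2610×0 + 16400×2760 + 16200×2996 + (z_c − 2610 − 32600)×3295
The z_c×3295 term appears on both sides and cancels. Collect the known terms of each column as K = Σ(ρt)_known − 3295 × (depth of known layers): K_1 = 50657640 − 3295×19270 = −12837010; K_2 = 93799200 − 3295×(2610 + 32600) = −22217750.
Balance: K_1 − x×(3295 − 2806) = K_2, so x = (K_1 − K_2)/(3295 − 2806) = 9380740/489 = 19200 m.

19200 m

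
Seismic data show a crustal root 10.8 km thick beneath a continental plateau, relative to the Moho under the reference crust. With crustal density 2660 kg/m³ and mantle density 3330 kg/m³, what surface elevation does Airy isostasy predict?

2.72 km

Isostatic balance requires: ρ_c h = (ρ_m − ρ_c) r.
h = r (ρ_m − ρ_c) / ρ_c = 10.8 km × (3330 − 2660) / 2660 = 2.72 km.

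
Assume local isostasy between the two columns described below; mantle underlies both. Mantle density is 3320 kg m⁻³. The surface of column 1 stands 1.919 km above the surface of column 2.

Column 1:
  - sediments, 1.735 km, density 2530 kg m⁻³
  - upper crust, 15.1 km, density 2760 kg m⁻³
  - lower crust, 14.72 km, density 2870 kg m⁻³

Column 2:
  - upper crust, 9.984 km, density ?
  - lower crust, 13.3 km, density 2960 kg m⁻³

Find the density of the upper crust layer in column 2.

2790 kg m⁻³

Take the compensation level at the base of the deeper column (depth z_c below the surface of column 1) and equate Σ ρ_i t_i down to z_c; mantle fills any gap and the z_c terms cancel.
Column 1: 1.735×2530 + 15.1×2760 + 14.72×2870 + (z_c − 31.555)×3320
Column 2: 1.919×0 + 9.984×ρ + 13.3×2960 + (z_c − 1.919 − 23.284)×3320
The z_c×3320 term appears on both sides and cancels. Collect the known terms of each column as K = Σ(ρt)_known − 3320 × (depth of known layers): K_1 = 88311.95 − 3320×31.555 = −16450.65; K_2 = 39368 − 3320×(1.919 + 23.284) = −44305.96.
Balance: K_1 = K_2 + 9.984×ρ, so ρ = (K_1 − K_2)/9.984 = 27855.3/9.984 = 2790 kg m⁻³.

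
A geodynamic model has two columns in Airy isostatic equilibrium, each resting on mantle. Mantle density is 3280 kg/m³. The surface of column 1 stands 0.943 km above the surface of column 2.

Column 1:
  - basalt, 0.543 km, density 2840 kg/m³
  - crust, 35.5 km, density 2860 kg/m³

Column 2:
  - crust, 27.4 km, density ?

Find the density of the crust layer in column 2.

2840 kg/m³

Take the compensation level at the base of the deeper column (depth z_c below the surface of column 1) and equate Σ ρ_i t_i down to z_c; mantle fills any gap and the z_c terms cancel.
Column 1: 0.543×2840 + 35.5×2860 + (z_c − 36.043)×3280
Column 2: 0.943×0 + 27.4×ρ + (z_c − 0.943 − 27.4)×3280
The z_c×3280 term appears on both sides and cancels. Collect the known terms of each column as K = Σ(ρt)_known − 3280 × (depth of known layers): K_1 = 103072.12 − 3280×36.043 = −15148.92; K_2 = 0 − 3280×(0.943 + 27.4) = −92965.04.
Balance: K_1 = K_2 + 27.4×ρ, so ρ = (K_1 − K_2)/27.4 = 77816.1/27.4 = 2840 kg/m³.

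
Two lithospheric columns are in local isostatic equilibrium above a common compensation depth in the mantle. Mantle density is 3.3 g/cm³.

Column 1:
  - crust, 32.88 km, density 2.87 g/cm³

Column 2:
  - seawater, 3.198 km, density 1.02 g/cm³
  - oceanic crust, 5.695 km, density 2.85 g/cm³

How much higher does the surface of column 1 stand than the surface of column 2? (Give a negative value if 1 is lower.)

1.3 km

For any compensation level in the mantle, the mantle terms cancel and isostasy reduces to e = (Σt_1 − Σt_2) − (Σ(ρt)_1 − Σ(ρt)_2) / ρ_m.
Σt_1 = 32.88 km; Σt_2 = 8.893 km; Σ(ρt)_1 = 94.3656; Σ(ρt)_2 = 19.49271 (in km·g/cm³).
e = (32.88 − 8.893) − (94.3656 − 19.49271) / 3.3 = 1.3 km.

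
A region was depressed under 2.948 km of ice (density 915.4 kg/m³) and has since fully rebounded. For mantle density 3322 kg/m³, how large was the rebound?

0.812 km

Removing the load lets mantle flow back in; uplift u satisfies ρ_ice t = ρ_m u.
u = t ρ_ice/ρ_m = 2.948 km × 915.4/3322 = 0.812 km.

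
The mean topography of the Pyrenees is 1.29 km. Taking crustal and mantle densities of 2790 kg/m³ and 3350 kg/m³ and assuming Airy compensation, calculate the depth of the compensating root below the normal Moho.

Balancing pressure at the compensation depth: the weight of the topography is balanced by the buoyancy of the root, ρ_c h = (ρ_m − ρ_c) r.
r = h · ρ_c / (ρ_m − ρ_c) = 1.29 km × 2790 / (3350 − 2790) = 6.43 km.

6.43 km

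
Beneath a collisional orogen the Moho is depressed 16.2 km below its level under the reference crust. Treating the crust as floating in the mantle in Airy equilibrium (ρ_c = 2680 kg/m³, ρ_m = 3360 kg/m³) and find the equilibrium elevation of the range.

4.11 km

Balancing pressure at the compensation depth: ρ_c h = (ρ_m − ρ_c) r.
h = r (ρ_m − ρ_c) / ρ_c = 16.2 km × (3360 − 2680) / 2680 = 4.11 km.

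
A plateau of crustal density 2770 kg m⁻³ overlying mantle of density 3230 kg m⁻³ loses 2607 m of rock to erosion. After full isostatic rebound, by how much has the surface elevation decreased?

371 m

Rebound u = e ρ_c/ρ_m = 2607 m × 2770/3230 = 2236 m.
Net surface drop = e − u = 2607 m − 2236 m = e (ρ_m − ρ_c)/ρ_m = 371 m.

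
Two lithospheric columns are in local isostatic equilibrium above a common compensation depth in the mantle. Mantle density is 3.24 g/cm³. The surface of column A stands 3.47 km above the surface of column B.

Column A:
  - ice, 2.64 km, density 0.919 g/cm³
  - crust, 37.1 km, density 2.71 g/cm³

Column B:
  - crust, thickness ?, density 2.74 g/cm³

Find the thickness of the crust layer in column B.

29.1 km

Take the compensation level at the base of the deeper column (depth z_c below the surface of column A) and equate Σ ρ_i t_i down to z_c; mantle fills any gap and the z_c terms cancel.
Column A: 2.64×0.919 + 37.1×2.71 + (z_c − 39.74)×3.24
Column B: 3.47×0 + x×2.74 + (z_c − 3.47 − 0 − x)×3.24
The z_c×3.24 term appears on both sides and cancels. Collect the known terms of each column as K = Σ(ρt)_known − 3.24 × (depth of known layers): K_A = 102.96716 − 3.24×39.74 = −25.79044; K_B = 0 − 3.24×(3.47 + 0) = −11.2428.
Balance: K_A = K_B − x×(3.24 − 2.74), so x = (K_B − K_A)/(3.24 − 2.74) = 14.5476/0.5 = 29.1 km.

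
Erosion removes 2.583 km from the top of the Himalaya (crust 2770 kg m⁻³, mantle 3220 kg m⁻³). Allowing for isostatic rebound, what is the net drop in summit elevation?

0.361 km

Rebound u = e ρ_c/ρ_m = 2.583 km × 2770/3220 = 2.222 km.
Net surface drop = e − u = 2.583 km − 2.222 km = e (ρ_m − ρ_c)/ρ_m = 0.361 km.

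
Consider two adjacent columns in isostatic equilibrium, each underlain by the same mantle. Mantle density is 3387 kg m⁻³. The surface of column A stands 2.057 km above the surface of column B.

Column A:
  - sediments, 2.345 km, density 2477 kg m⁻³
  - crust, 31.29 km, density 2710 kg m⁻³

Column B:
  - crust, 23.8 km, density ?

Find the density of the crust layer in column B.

Take the compensation level at the base of the deeper column (depth z_c below the surface of column A) and equate Σ ρ_i t_i down to z_c; mantle fills any gap and the z_c terms cancel.
Column A: 2.345×2477 + 31.29×2710 + (z_c − 33.635)×3387
Column B: 2.057×0 + 23.8×ρ + (z_c − 2.057 − 23.8)×3387
The z_c×3387 term appears on both sides and cancels. Collect the known terms of each column as K = Σ(ρt)_known − 3387 × (depth of known layers): K_A = 90604.465 − 3387×33.635 = −23317.28; K_B = 0 − 3387×(2.057 + 23.8) = −87577.659.
Balance: K_A = K_B + 23.8×ρ, so ρ = (K_A − K_B)/23.8 = 64260.4/23.8 = 2700 kg m⁻³.

2700 kg m⁻³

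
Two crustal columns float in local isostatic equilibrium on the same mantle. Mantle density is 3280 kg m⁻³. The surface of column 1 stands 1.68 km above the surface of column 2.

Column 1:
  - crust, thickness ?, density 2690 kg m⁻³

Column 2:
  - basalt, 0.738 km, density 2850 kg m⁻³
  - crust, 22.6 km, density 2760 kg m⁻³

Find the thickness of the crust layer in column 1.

Take the compensation level at the base of the deeper column (depth z_c below the surface of column 1) and equate Σ ρ_i t_i down to z_c; mantle fills any gap and the z_c terms cancel.
Column 1: x×2690 + (z_c − 0 − x)×3280
Column 2: 1.68×0 + 0.738×2850 + 22.6×2760 + (z_c − 1.68 − 23.338)×3280
The z_c×3280 term appears on both sides and cancels. Collect the known terms of each column as K = Σ(ρt)_known − 3280 × (depth of known layers): K_1 = 0 − 3280×0 = 0; K_2 = 64479.3 − 3280×(1.68 + 23.338) = −17579.74.
Balance: K_1 − x×(3280 − 2690) = K_2, so x = (K_1 − K_2)/(3280 − 2690) = 17579.7/590 = 29.8 km.

29.8 km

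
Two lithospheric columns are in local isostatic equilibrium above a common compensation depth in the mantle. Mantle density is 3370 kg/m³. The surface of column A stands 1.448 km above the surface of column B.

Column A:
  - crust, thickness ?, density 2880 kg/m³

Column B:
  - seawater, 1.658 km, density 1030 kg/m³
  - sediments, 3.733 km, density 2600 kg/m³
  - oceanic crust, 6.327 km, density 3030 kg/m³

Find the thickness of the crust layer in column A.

28.1 km

Take the compensation level at the base of the deeper column (depth z_c below the surface of column A) and equate Σ ρ_i t_i down to z_c; mantle fills any gap and the z_c terms cancel.
Column A: x×2880 + (z_c − 0 − x)×3370
Column B: 1.448×0 + 1.658×1030 + 3.733×2600 + 6.327×3030 + (z_c − 1.448 − 11.718)×3370
The z_c×3370 term appears on both sides and cancels. Collect the known terms of each column as K = Σ(ρt)_known − 3370 × (depth of known layers): K_A = 0 − 3370×0 = 0; K_B = 30584.35 − 3370×(1.448 + 11.718) = −13785.07.
Balance: K_A − x×(3370 − 2880) = K_B, so x = (K_A − K_B)/(3370 − 2880) = 13785.1/490 = 28.1 km.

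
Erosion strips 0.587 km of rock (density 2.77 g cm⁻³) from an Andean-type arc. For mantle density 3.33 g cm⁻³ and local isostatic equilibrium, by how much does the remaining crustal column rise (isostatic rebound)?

0.488 km

Unloading: uplift u = e ρ_c/ρ_m = 0.587 km × 2.77/3.33 = 0.488 km.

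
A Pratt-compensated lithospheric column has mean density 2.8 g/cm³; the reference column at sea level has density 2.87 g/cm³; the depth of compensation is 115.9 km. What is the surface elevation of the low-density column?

2.9 km

ρ_ref D = ρ (D + h) → h = D (ρ_ref − ρ)/ρ.
h = 115.9 km × (2.87 − 2.8)/2.8 = 2.9 km.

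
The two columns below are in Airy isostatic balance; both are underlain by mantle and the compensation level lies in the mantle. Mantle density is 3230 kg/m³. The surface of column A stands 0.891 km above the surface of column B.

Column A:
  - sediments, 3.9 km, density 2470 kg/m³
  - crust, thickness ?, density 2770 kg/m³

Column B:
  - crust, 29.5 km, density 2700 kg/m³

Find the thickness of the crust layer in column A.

Take the compensation level at the base of the deeper column (depth z_c below the surface of column A) and equate Σ ρ_i t_i down to z_c; mantle fills any gap and the z_c terms cancel.
Column A: 3.9×2470 + x×2770 + (z_c − 3.9 − x)×3230
Column B: 0.891×0 + 29.5×2700 + (z_c − 0.891 − 29.5)×3230
The z_c×3230 term appears on both sides and cancels. Collect the known terms of each column as K = Σ(ρt)_known − 3230 × (depth of known layers): K_A = 9633 − 3230×3.9 = −2964; K_B = 79650 − 3230×(0.891 + 29.5) = −18512.93.
Balance: K_A − x×(3230 − 2770) = K_B, so x = (K_A − K_B)/(3230 − 2770) = 15548.9/460 = 33.8 km.

33.8 km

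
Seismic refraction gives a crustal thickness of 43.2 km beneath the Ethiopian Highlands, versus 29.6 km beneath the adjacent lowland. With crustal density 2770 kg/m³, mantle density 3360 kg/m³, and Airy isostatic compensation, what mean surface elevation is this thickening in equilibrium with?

Excess crust Δ = 43.2 km − 29.6 km = 13.6 km, split between elevation h and root r with h + r = Δ.
Airy balance ρ_c h = (ρ_m − ρ_c) r gives r = h ρ_c/(ρ_m − ρ_c), so h (1 + ρ_c/(ρ_m − ρ_c)) = Δ, i.e. h = Δ (ρ_m − ρ_c)/ρ_m.
h = 13.6 km × 590/3360 = 2.39 km.

2.39 km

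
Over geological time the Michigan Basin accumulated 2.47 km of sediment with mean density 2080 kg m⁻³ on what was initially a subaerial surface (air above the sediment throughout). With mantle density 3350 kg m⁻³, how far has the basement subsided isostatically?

Subaerial load: s = t ρ_sed / ρ_m = 2.47 km × 2080/3350 = 1.53 km.

1.53 km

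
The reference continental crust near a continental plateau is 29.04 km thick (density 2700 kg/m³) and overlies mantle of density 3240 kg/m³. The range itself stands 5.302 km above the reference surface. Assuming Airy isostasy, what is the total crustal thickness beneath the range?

Root depth r = h ρ_c / (ρ_m − ρ_c) = 5.302 km × 2700 / 540 = 26.51 km.
Total thickness = T + h + r = 29.04 km + 5.302 km + 26.51 km = 60.9 km.

60.9 km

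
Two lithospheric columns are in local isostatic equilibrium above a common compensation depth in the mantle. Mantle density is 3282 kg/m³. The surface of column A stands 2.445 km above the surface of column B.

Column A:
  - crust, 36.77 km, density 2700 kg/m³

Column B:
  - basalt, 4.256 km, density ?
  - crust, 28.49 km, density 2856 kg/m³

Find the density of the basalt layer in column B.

Take the compensation level at the base of the deeper column (depth z_c below the surface of column A) and equate Σ ρ_i t_i down to z_c; mantle fills any gap and the z_c terms cancel.
Column A: 36.77×2700 + (z_c − 36.77)×3282
Column B: 2.445×0 + 4.256×ρ + 28.49×2856 + (z_c − 2.445 − 32.746)×3282
The z_c×3282 term appears on both sides and cancels. Collect the known terms of each column as K = Σ(ρt)_known − 3282 × (depth of known layers): K_A = 99279 − 3282×36.77 = −21400.14; K_B = 81367.44 − 3282×(2.445 + 32.746) = −34129.422.
Balance: K_A = K_B + 4.256×ρ, so ρ = (K_A − K_B)/4.256 = 12729.3/4.256 = 2990 kg/m³.

2990 kg/m³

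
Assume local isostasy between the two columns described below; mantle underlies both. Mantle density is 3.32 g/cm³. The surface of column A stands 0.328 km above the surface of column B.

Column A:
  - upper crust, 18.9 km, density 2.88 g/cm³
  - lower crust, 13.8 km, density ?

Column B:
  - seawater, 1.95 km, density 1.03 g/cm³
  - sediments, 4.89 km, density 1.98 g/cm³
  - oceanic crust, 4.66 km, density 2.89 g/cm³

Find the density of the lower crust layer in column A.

Take the compensation level at the base of the deeper column (depth z_c below the surface of column A) and equate Σ ρ_i t_i down to z_c; mantle fills any gap and the z_c terms cancel.
Column A: 18.9×2.88 + 13.8×ρ + (z_c − 32.7)×3.32
Column B: 0.328×0 + 1.95×1.03 + 4.89×1.98 + 4.66×2.89 + (z_c − 0.328 − 11.5)×3.32
The z_c×3.32 term appears on both sides and cancels. Collect the known terms of each column as K = Σ(ρt)_known − 3.32 × (depth of known layers): K_A = 54.432 − 3.32×32.7 = −54.132; K_B = 25.1581 − 3.32×(0.328 + 11.5) = −14.11086.
Balance: K_A + 13.8×ρ = K_B, so ρ = (K_B − K_A)/13.8 = 40.0211/13.8 = 2.9 g/cm³.

2.9 g/cm³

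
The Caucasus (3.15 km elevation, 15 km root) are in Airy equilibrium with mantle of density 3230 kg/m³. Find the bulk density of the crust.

2670 kg/m³

ρ_c h = (ρ_m − ρ_c) r → ρ_c (h + r) = ρ_m r → ρ_c = ρ_m r / (h + r).
ρ_c = 3230 × 15 km / (3.15 km + 15 km) = 2670 kg/m³.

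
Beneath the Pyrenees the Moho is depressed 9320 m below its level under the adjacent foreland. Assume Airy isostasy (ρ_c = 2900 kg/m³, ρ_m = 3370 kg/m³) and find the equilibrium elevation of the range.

By Archimedes' principle applied to the lithosphere: ρ_c h = (ρ_m − ρ_c) r.
h = r (ρ_m − ρ_c) / ρ_c = 9320 m × (3370 − 2900) / 2900 = 1510 m.

1510 m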